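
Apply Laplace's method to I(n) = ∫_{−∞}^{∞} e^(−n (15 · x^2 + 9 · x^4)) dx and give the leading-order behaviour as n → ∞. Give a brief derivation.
I(n) ~ sqrt(π/(15n))

φ(x) = 15 · x^2 + 9 · x^4 has its unique global minimum at x* = 0 (since φ'(x) = 30x + 36x^3 = 0 only at x = 0 for real x with both coefficients positive, and φ → ∞ as |x| → ∞). At x* = 0, φ(0) = 0 and φ''(0) = 30. Laplace's method then gives
  I(n) ~ sqrt(2π / (n · φ''(0))) · e^(−n φ(0)) = sqrt(2π / (30n)) = sqrt(π/(15n)).
The 9 · x^4 term contributes only at subleading order (an O(1/n) relative correction).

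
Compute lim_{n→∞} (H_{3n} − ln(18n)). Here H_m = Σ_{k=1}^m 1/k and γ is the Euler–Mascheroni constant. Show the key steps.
lim = −ln 6 + γ

By Euler-Maclaurin, H_m = ln m + γ + O(1/m). So
  H_{3n} − ln(18n) = ln(3n) + γ − ln(18n) + O(1/n)
                       = ln(3/18) + γ + O(1/n).
Hence the limit is ln(3/18) + γ (= −ln 6).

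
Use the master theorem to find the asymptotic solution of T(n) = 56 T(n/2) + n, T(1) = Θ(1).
T(n) = Θ(n^(log_2 56))

Master theorem: compare f(n) = n to n^(log_2 56) where log_2 56 ≈ 5.807. Since 1 < log_2 56, we have f(n) = O(n^(log_2 56 − ε)) for some ε > 0 — Case 1. Hence T(n) = Θ(n^(log_2 56)).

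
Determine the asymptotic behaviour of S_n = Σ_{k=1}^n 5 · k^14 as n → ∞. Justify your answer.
S_n ~ n^15 / 3

By integral comparison (Euler-Maclaurin), Σ_{k=1}^n 5 · k^14 = 5 · ∫_0^n x^14 dx + O(n^14) = 5 · n^15/15 = n^15 / 3 + O(n^14). (Equivalently, Faulhaber's formula gives the same leading term.)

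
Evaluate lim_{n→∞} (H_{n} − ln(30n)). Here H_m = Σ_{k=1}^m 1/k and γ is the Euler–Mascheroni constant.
lim = −ln 30 + γ

By Euler-Maclaurin, H_m = ln m + γ + O(1/m). So
  H_{n} − ln(30n) = ln(n) + γ − ln(30n) + O(1/n)
                       = ln(1/30) + γ + O(1/n).
Hence the limit is ln(1/30) + γ.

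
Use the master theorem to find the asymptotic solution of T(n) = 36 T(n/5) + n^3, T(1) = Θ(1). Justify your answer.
T(n) = Θ(n^3)

log_5 36 ≈ 2.227. f(n) = n^3 dominates n^(log_5 36) since 3 > 2.227, and the regularity condition a·f(n/b) = 36·(n/5)^3 = (36/125)·n^3 ≤ c·f(n) holds with c = 36/125 ≈ 0.288 < 1. So this is Case 3: T(n) = Θ(f(n)) = Θ(n^3).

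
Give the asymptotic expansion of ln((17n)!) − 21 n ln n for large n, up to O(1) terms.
ln((17n)!) − 21 n ln n = −4 n ln n + 17(ln 17 − 1) n + (1/2) ln(2π·17n) + O(1/n)

Stirling: ln((17n)!) = 17n ln(17n) − 17n + (1/2) ln(2π·17n) + O(1/n).
Expand 17n ln(17n) = 17n (ln n + ln 17) = 17n ln n + 17n ln 17.
Subtract 21n ln n: leading term is (17 − 21) n ln n = −4 n ln n. The next term is 17n ln 17 − 17n = 17(ln 17 − 1) n. Then the (1/2) ln(2π·17n) correction.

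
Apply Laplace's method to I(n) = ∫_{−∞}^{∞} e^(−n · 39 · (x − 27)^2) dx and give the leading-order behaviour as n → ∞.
I(n) = sqrt(π/(39n))

Here φ(x) = 39 · (x − 27)^2 has its unique minimum at x* = 27 with φ(x*) = 0 and φ''(x*) = 78. Laplace's method gives
  I(n) ~ e^(−n φ(x*)) · sqrt(2π / (n · φ''(x*))) = sqrt(2π / (78n)) = sqrt(π/(39n)).
This is exact: substituting u = (x − 27)·sqrt(39n) gives I(n) = (1/sqrt(39n)) ∫_{−∞}^{∞} e^(−u^2) du = sqrt(π/(39n)).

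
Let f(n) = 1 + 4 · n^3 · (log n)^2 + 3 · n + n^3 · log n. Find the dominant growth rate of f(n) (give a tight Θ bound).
f(n) ∈ Θ(n^3 · (log n)^2)

Compare the terms by growth order. For large n, n^a · (log n)^b dominates n^a' · (log n)^b' iff a > a', or (a = a' and b > b'). Ranking the 4 terms shows the dominant one is 4 · n^3 · (log n)^2. Hence f(n) ∈ Θ(n^3 · (log n)^2).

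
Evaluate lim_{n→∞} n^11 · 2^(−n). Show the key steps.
lim = 0

Exponentials with base > 1 dominate every fixed polynomial: for any fixed c, n^c / 2^n → 0 as n → ∞ (e.g. by the ratio test, or by writing 2^n = e^(n ln 2) and noting e^(n ln 2) / n^c → ∞). Hence n^11 · 2^(−n) = n^11 / 2^n → 0.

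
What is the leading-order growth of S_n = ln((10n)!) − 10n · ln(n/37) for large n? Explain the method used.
S_n ~ 10n · (ln 370 − 1) + O(ln n)

Stirling: ln((10n)!) = 10n ln(10n) − 10n + O(ln n).
  S_n = 10n ln(10n) − 10n − 10n ln(n/37) + O(ln n)
      = 10n ln(10n) − 10n ln n + 10n ln 37 − 10n + O(ln n)
      = 10n ln 10 + 10n ln 37 − 10n + O(ln n)
      = 10n (ln 370 − 1) + O(ln n).
Numerically ln(370) − 1 ≈ 4.9135.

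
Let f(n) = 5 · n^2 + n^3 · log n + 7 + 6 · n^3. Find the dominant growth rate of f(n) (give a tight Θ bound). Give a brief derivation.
f(n) ∈ Θ(n^3 · log n)

Compare the terms by growth order. For large n, n^a · (log n)^b dominates n^a' · (log n)^b' iff a > a', or (a = a' and b > b'). Ranking the 4 terms shows the dominant one is n^3 · log n. Hence f(n) ∈ Θ(n^3 · log n).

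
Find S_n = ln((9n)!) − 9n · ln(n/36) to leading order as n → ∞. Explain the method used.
S_n ~ 9n · (ln 324 − 1) + O(ln n)

Stirling: ln((9n)!) = 9n ln(9n) − 9n + O(ln n).
  S_n = 9n ln(9n) − 9n − 9n ln(n/36) + O(ln n)
      = 9n ln(9n) − 9n ln n + 9n ln 36 − 9n + O(ln n)
      = 9n ln 9 + 9n ln 36 − 9n + O(ln n)
      = 9n (ln 324 − 1) + O(ln n).
Numerically ln(324) − 1 ≈ 4.7807.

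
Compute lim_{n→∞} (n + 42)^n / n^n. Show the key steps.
lim = e^42

Rewrite as (1 + 42/n)^(n). By the standard limit (1 + x/n)^n → e^x, we have (1 + 42/n)^n → e^42, and raising to the 1st power gives e^42.
More precisely, ln[(1 + 42/n)^(n)] = n · ln(1 + 42/n) = n · (42/n + O(1/n^2)) = 42 + O(1/n) → 42.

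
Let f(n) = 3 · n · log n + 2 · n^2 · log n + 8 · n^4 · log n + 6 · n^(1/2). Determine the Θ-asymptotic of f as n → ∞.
f(n) ∈ Θ(n^4 · log n)

Compare the terms by growth order. For large n, n^a · (log n)^b dominates n^a' · (log n)^b' iff a > a', or (a = a' and b > b'). Ranking the 4 terms shows the dominant one is 8 · n^4 · log n. Hence f(n) ∈ Θ(n^4 · log n).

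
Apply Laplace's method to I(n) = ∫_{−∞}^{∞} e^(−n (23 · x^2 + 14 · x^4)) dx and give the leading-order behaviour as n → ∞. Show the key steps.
I(n) ~ sqrt(π/(23n))

φ(x) = 23 · x^2 + 14 · x^4 has its unique global minimum at x* = 0 (since φ'(x) = 46x + 56x^3 = 0 only at x = 0 for real x with both coefficients positive, and φ → ∞ as |x| → ∞). At x* = 0, φ(0) = 0 and φ''(0) = 46. Laplace's method then gives
  I(n) ~ sqrt(2π / (n · φ''(0))) · e^(−n φ(0)) = sqrt(2π / (46n)) = sqrt(π/(23n)).
The 14 · x^4 term contributes only at subleading order (an O(1/n) relative correction).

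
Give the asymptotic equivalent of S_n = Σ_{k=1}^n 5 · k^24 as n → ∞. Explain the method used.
S_n ~ n^25 / 5

By integral comparison (Euler-Maclaurin), Σ_{k=1}^n 5 · k^24 = 5 · ∫_0^n x^24 dx + O(n^24) = 5 · n^25/25 = n^25 / 5 + O(n^24). (Equivalently, Faulhaber's formula gives the same leading term.)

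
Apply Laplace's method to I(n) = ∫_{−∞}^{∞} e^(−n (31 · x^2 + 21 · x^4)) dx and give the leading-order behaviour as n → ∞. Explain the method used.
I(n) ~ sqrt(π/(31n))

φ(x) = 31 · x^2 + 21 · x^4 has its unique global minimum at x* = 0 (since φ'(x) = 62x + 84x^3 = 0 only at x = 0 for real x with both coefficients positive, and φ → ∞ as |x| → ∞). At x* = 0, φ(0) = 0 and φ''(0) = 62. Laplace's method then gives
  I(n) ~ sqrt(2π / (n · φ''(0))) · e^(−n φ(0)) = sqrt(2π / (62n)) = sqrt(π/(31n)).
The 21 · x^4 term contributes only at subleading order (an O(1/n) relative correction).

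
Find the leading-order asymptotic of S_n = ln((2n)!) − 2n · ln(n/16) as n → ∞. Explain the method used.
S_n ~ 2n · (ln 32 − 1) + O(ln n)

Stirling: ln((2n)!) = 2n ln(2n) − 2n + O(ln n).
  S_n = 2n ln(2n) − 2n − 2n ln(n/16) + O(ln n)
      = 2n ln(2n) − 2n ln n + 2n ln 16 − 2n + O(ln n)
      = 2n ln 2 + 2n ln 16 − 2n + O(ln n)
      = 2n (ln 32 − 1) + O(ln n).
Numerically ln(32) − 1 ≈ 2.4657.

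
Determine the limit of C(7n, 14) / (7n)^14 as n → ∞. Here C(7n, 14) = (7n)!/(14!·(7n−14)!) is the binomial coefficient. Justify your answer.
lim = 1/14! = 1/87178291200

With N = 7n → ∞: C(N, 14) / N^14 = [N(N−1)…(N−13)] / (14! · N^14) = (1/14!) · 1 · (1 − 1/(7n)) · … · (1 − 13/(7n)). Each factor → 1 as N → ∞, so the limit is 1/14! = 1/87178291200.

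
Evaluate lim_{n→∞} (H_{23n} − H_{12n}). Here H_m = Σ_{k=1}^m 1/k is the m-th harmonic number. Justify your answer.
lim = ln(23/12)

Euler-Maclaurin gives H_m = ln m + γ + 1/(2m) + O(1/m^2). The γ and O(1/m) terms cancel in the difference:
  H_{23n} − H_{12n} = ln(23n) − ln(12n) + O(1/n) = ln(23/12) + O(1/n).
Hence the limit is ln(23/12).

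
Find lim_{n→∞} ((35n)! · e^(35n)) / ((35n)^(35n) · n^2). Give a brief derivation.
lim = 0

Stirling: (35n)! ~ sqrt(2π·35n) · (35n/e)^(35n). Hence
  (35n)! · e^(35n) / (35n)^(35n) ~ sqrt(2π·35n).
Dividing by n^2: sqrt(2π·35n) / n^2 = sqrt(2π·35) · n^((1−4)/2), so the expression behaves like sqrt(2π·35) · n^((1−4)/2) → 0.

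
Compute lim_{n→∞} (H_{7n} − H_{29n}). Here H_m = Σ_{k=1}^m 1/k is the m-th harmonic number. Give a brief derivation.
lim = ln(7/29)

Euler-Maclaurin gives H_m = ln m + γ + 1/(2m) + O(1/m^2). The γ and O(1/m) terms cancel in the difference:
  H_{7n} − H_{29n} = ln(7n) − ln(29n) + O(1/n) = ln(7/29) + O(1/n).
Hence the limit is ln(7/29).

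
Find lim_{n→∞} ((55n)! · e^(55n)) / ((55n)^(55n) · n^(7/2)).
lim = 0

Stirling: (55n)! ~ sqrt(2π·55n) · (55n/e)^(55n). Hence
  (55n)! · e^(55n) / (55n)^(55n) ~ sqrt(2π·55n).
Dividing by n^(7/2): sqrt(2π·55n) / n^(7/2) = sqrt(2π·55) · n^((1−7)/2), so the expression behaves like sqrt(2π·55) · n^((1−7)/2) → 0.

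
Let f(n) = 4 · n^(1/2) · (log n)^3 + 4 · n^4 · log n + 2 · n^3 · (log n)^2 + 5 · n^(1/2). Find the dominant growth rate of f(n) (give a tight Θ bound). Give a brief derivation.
f(n) ∈ Θ(n^4 · log n)

Compare the terms by growth order. For large n, n^a · (log n)^b dominates n^a' · (log n)^b' iff a > a', or (a = a' and b > b'). Ranking the 4 terms shows the dominant one is 4 · n^4 · log n. Hence f(n) ∈ Θ(n^4 · log n).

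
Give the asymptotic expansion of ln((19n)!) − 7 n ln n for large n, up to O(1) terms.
ln((19n)!) − 7 n ln n = 12 n ln n + 19(ln 19 − 1) n + (1/2) ln(2π·19n) + O(1/n)

Stirling: ln((19n)!) = 19n ln(19n) − 19n + (1/2) ln(2π·19n) + O(1/n).
Expand 19n ln(19n) = 19n (ln n + ln 19) = 19n ln n + 19n ln 19.
Subtract 7n ln n: leading term is (19 − 7) n ln n = 12 n ln n. The next term is 19n ln 19 − 19n = 19(ln 19 − 1) n. Then the (1/2) ln(2π·19n) correction.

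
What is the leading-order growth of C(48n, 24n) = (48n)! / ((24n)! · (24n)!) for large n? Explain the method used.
C(48n, 24n) ~ (4)^(24n) · sqrt(1/(π·24n))

Write N = 24n. Apply Stirling to each factorial:
  (2N)! ~ sqrt(2π·2N) · (2N/e)^(2N),
  N! ~ sqrt(2π N) · (N/e)^N,
  (1N)! ~ sqrt(2π·1N) · (1N/e)^(1N).
The exponential factors combine to (2N)^(2N) / (N^N · (1N)^(1N)) = 2^(2N)/1^(1N) = (2^2/1^1)^N = (4)^N.
The square-root prefactors combine to sqrt(2π·2N) / (sqrt(2π N)·sqrt(2π·1N)) = sqrt(2 / (2π·1·N)) = sqrt(1/(π·24n)).
Substituting N = 24n: C(48n, 24n) ~ (4)^(24n) · sqrt(1/(π·24n)).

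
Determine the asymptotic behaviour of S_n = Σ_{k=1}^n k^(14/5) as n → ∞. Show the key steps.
S_n ~ (5/19) · n^(19/5)

Integral comparison: Σ_{k=1}^n k^(14/5) = ∫_0^n x^(14/5) dx + O(n^(14/5)). The integral is n^(1 + 14/5) / (1 + 14/5) = n^((14+5)/5) / ((14+5)/5) = (5/19) · n^(19/5).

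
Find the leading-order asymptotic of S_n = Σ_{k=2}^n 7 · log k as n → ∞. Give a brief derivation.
S_n ~ 7 · (n log n − n)

By integral comparison, S_n = ∫_1^n 7 · log x dx + O(log n). For the integral, ∫ log x dx = n log n − n. Hence S_n ~ 7 · (n log n − n).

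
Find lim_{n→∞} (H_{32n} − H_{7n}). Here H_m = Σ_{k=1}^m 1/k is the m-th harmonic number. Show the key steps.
lim = ln(32/7)

Euler-Maclaurin gives H_m = ln m + γ + 1/(2m) + O(1/m^2). The γ and O(1/m) terms cancel in the difference:
  H_{32n} − H_{7n} = ln(32n) − ln(7n) + O(1/n) = ln(32/7) + O(1/n).
Hence the limit is ln(32/7).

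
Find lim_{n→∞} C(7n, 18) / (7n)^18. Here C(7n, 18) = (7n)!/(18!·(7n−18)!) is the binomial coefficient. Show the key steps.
lim = 1/18! = 1/6402373705728000

With N = 7n → ∞: C(N, 18) / N^18 = [N(N−1)…(N−17)] / (18! · N^18) = (1/18!) · 1 · (1 − 1/(7n)) · … · (1 − 17/(7n)). Each factor → 1 as N → ∞, so the limit is 1/18! = 1/6402373705728000.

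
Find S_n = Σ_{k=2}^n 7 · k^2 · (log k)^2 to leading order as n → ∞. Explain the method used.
S_n ~ 7 · n^3 · (log n)^2 / 3

By integral comparison, S_n = ∫_1^n 7 · x^2 · (log x)^2 dx + O(n^2 · (log n)^2). For the integral, the leading term of ∫_1^n x^2 (log x)^2 dx is n^3/3 · (log n)^2 (by repeated integration by parts; each step lowers the log-exponent and produces a relatively O(1/log n) correction). Hence S_n ~ 7 · n^3 · (log n)^2 / 3.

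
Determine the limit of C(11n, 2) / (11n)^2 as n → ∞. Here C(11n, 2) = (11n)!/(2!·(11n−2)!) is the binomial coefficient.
lim = 1/2! = 1/2

With N = 11n → ∞: C(N, 2) / N^2 = [N(N−1)…(N−1)] / (2! · N^2) = (1/2!) · 1 · (1 − 1/(11n)). Each factor → 1 as N → ∞, so the limit is 1/2! = 1/2.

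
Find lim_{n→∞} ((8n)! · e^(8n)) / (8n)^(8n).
lim = ∞

Stirling: (8n)! ~ sqrt(2π·8n) · (8n/e)^(8n). Hence
  (8n)! · e^(8n) / (8n)^(8n) ~ sqrt(2π·8n) = sqrt(2π·8) · sqrt(n) → ∞.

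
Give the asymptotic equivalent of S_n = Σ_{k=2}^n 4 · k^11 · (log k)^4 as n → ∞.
S_n ~ n^12 · (log n)^4 / 3

By integral comparison, S_n = ∫_1^n 4 · x^11 · (log x)^4 dx + O(n^11 · (log n)^4). For the integral, the leading term of ∫_1^n x^11 (log x)^4 dx is n^12/12 · (log n)^4 (by repeated integration by parts; each step lowers the log-exponent and produces a relatively O(1/log n) correction). Hence S_n ~ n^12 · (log n)^4 / 3.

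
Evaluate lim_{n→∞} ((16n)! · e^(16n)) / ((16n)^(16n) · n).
lim = 0

Stirling: (16n)! ~ sqrt(2π·16n) · (16n/e)^(16n). Hence
  (16n)! · e^(16n) / (16n)^(16n) ~ sqrt(2π·16n).
Dividing by n: sqrt(2π·16n) / n = sqrt(2π·16) · n^((1−2)/2), so the expression behaves like sqrt(2π·16) · n^((1−2)/2) → 0.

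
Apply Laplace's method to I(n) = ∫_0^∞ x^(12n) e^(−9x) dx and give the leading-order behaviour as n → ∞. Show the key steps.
I(n) ~ (sqrt(2π·12n) / 9) · (12n/(9e))^(12n)

Write the integrand as exp(12n ln x − 9x) and set f(x) = 12n ln x − 9x. Then f'(x) = 12n/x − 9 = 0 at x* = 12n/9, and f''(x*) = −12n/x*^2 = −9^2/(12n). Laplace's method (interior maximum) gives
  I(n) ~ e^(f(x*)) · sqrt(2π / |f''(x*)|)
        = exp(12n ln(12n/9) − 12n) · sqrt(2π · 12n / 9^2)
        = (12n/9)^(12n) e^(−12n) · sqrt(2π·12n) / 9
        = (sqrt(2π·12n) / 9) · (12n/(9e))^(12n).
This matches Γ(12n+1)/9^(12n+1) with Stirling applied to Γ.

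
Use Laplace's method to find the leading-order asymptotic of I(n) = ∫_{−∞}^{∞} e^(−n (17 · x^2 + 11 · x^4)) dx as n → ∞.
I(n) ~ sqrt(π/(17n))

φ(x) = 17 · x^2 + 11 · x^4 has its unique global minimum at x* = 0 (since φ'(x) = 34x + 44x^3 = 0 only at x = 0 for real x with both coefficients positive, and φ → ∞ as |x| → ∞). At x* = 0, φ(0) = 0 and φ''(0) = 34. Laplace's method then gives
  I(n) ~ sqrt(2π / (n · φ''(0))) · e^(−n φ(0)) = sqrt(2π / (34n)) = sqrt(π/(17n)).
The 11 · x^4 term contributes only at subleading order (an O(1/n) relative correction).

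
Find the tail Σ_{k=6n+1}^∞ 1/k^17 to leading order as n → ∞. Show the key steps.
Σ_{k>6n} 1/k^17 ~ 1/(16 · (6n)^16)

Compare to the integral: ∫_{6n}^∞ x^(−17) dx = [−x^(−16)/16]_{6n}^∞ = 1/((17−1)·(6n)^16). Euler-Maclaurin then gives
  Σ_{k>6n} 1/k^17 = ∫_{6n}^∞ dx/x^17 − 1/(2·(6n)^17) + O(1/(6n)^18).
(Equivalently this is ζ(17) − Σ_{k≤6n} 1/k^17.)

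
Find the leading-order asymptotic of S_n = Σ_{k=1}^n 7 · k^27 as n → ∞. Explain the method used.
S_n ~ n^28 / 4

By integral comparison (Euler-Maclaurin), Σ_{k=1}^n 7 · k^27 = 7 · ∫_0^n x^27 dx + O(n^27) = 7 · n^28/28 = n^28 / 4 + O(n^27). (Equivalently, Faulhaber's formula gives the same leading term.)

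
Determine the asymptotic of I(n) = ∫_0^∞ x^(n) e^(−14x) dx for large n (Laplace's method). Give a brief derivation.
I(n) ~ (sqrt(2π·n) / 14) · (n/(14e))^(n)

Write the integrand as exp(n ln x − 14x) and set f(x) = n ln x − 14x. Then f'(x) = n/x − 14 = 0 at x* = n/14, and f''(x*) = −n/x*^2 = −14^2/(n). Laplace's method (interior maximum) gives
  I(n) ~ e^(f(x*)) · sqrt(2π / |f''(x*)|)
        = exp(n ln(n/14) − n) · sqrt(2π · n / 14^2)
        = (n/14)^(n) e^(−n) · sqrt(2π·n) / 14
        = (sqrt(2π·n) / 14) · (n/(14e))^(n).
This matches Γ(n+1)/14^(n+1) with Stirling applied to Γ.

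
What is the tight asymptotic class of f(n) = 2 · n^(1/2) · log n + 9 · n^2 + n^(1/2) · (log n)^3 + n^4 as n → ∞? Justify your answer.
f(n) ∈ Θ(n^4)

Compare the terms by growth order. For large n, n^a · (log n)^b dominates n^a' · (log n)^b' iff a > a', or (a = a' and b > b'). Ranking the 4 terms shows the dominant one is n^4. Hence f(n) ∈ Θ(n^4).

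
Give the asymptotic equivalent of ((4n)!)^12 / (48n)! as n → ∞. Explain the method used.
((4n)!)^12/(48n)! ~ ((2π·4n)^(11/2) / sqrt(12)) · 12^(−12·4n)  →  0

Write N = 4n. Stirling: N! ~ sqrt(2π N)(N/e)^N and (12N)! ~ sqrt(2π·12N)·(12N/e)^(12N).
  (N!)^12/(12N)! ~ (2π N)^(12/2) (N/e)^(12N) / [sqrt(2π·12N) (12N/e)^(12N)]
     = (2π N)^(12/2) / sqrt(2π·12N) · (N/(12N))^(12N)
     = (2π N)^((12−1)/2) / sqrt(12) · 12^(−12N).
Since 12^12 > 1, the factor 12^(−12N) decays exponentially, so the ratio → 0. Substituting N = 4n gives the stated form.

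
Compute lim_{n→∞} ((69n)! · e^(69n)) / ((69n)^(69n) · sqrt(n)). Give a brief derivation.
lim = sqrt(2π·69)

Stirling: (69n)! ~ sqrt(2π·69n) · (69n/e)^(69n). Hence
  (69n)! · e^(69n) / (69n)^(69n) ~ sqrt(2π·69n).
Dividing by sqrt(n): sqrt(2π·69n) / sqrt(n) = sqrt(2π·69) · n^((1−1)/2), so the limit is sqrt(2π·69).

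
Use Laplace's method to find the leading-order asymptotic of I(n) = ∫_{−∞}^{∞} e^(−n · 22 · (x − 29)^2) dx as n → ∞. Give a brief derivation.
I(n) = sqrt(π/(22n))

Here φ(x) = 22 · (x − 29)^2 has its unique minimum at x* = 29 with φ(x*) = 0 and φ''(x*) = 44. Laplace's method gives
  I(n) ~ e^(−n φ(x*)) · sqrt(2π / (n · φ''(x*))) = sqrt(2π / (44n)) = sqrt(π/(22n)).
This is exact: substituting u = (x − 29)·sqrt(22n) gives I(n) = (1/sqrt(22n)) ∫_{−∞}^{∞} e^(−u^2) du = sqrt(π/(22n)).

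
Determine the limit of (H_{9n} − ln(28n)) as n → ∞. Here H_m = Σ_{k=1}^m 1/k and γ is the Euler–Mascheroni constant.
lim = ln(9/28) + γ

By Euler-Maclaurin, H_m = ln m + γ + O(1/m). So
  H_{9n} − ln(28n) = ln(9n) + γ − ln(28n) + O(1/n)
                       = ln(9/28) + γ + O(1/n).
Hence the limit is ln(9/28) + γ.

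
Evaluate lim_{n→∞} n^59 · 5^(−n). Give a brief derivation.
lim = 0

Exponentials with base > 1 dominate every fixed polynomial: for any fixed c, n^c / 5^n → 0 as n → ∞ (e.g. by the ratio test, or by writing 5^n = e^(n ln 5) and noting e^(n ln 5) / n^c → ∞). Hence n^59 · 5^(−n) = n^59 / 5^n → 0.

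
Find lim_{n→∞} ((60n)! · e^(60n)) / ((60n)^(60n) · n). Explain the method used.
lim = 0

Stirling: (60n)! ~ sqrt(2π·60n) · (60n/e)^(60n). Hence
  (60n)! · e^(60n) / (60n)^(60n) ~ sqrt(2π·60n).
Dividing by n: sqrt(2π·60n) / n = sqrt(2π·60) · n^((1−2)/2), so the expression behaves like sqrt(2π·60) · n^((1−2)/2) → 0.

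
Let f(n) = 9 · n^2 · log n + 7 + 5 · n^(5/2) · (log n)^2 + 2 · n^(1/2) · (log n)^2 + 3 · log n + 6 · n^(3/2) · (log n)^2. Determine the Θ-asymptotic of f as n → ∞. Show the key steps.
f(n) ∈ Θ(n^(5/2) · (log n)^2)

Compare the terms by growth order. For large n, n^a · (log n)^b dominates n^a' · (log n)^b' iff a > a', or (a = a' and b > b'). Ranking the 6 terms shows the dominant one is 5 · n^(5/2) · (log n)^2. Hence f(n) ∈ Θ(n^(5/2) · (log n)^2).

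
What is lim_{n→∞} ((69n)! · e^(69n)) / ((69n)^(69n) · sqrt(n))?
lim = sqrt(2π·69)

Stirling: (69n)! ~ sqrt(2π·69n) · (69n/e)^(69n). Hence
  (69n)! · e^(69n) / (69n)^(69n) ~ sqrt(2π·69n).
Dividing by sqrt(n): sqrt(2π·69n) / sqrt(n) = sqrt(2π·69) · n^((1−1)/2), so the limit is sqrt(2π·69).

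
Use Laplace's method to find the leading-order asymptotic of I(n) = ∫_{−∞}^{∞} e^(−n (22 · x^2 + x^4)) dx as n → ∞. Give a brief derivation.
I(n) ~ sqrt(π/(22n))

φ(x) = 22 · x^2 + x^4 has its unique global minimum at x* = 0 (since φ'(x) = 44x + 4x^3 = 0 only at x = 0 for real x with both coefficients positive, and φ → ∞ as |x| → ∞). At x* = 0, φ(0) = 0 and φ''(0) = 44. Laplace's method then gives
  I(n) ~ sqrt(2π / (n · φ''(0))) · e^(−n φ(0)) = sqrt(2π / (44n)) = sqrt(π/(22n)).
The x^4 term contributes only at subleading order (an O(1/n) relative correction).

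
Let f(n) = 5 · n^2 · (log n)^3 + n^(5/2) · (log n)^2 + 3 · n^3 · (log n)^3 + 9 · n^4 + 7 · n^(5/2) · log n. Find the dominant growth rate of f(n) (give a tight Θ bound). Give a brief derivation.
f(n) ∈ Θ(n^4)

Compare the terms by growth order. For large n, n^a · (log n)^b dominates n^a' · (log n)^b' iff a > a', or (a = a' and b > b'). Ranking the 5 terms shows the dominant one is 9 · n^4. Hence f(n) ∈ Θ(n^4).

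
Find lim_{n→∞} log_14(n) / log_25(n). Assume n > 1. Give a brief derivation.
lim = ln(25) / ln(14) = log_14(25)

Change of base: log_14(n) = ln n / ln 14 and log_25(n) = ln n / ln 25. The ratio is (ln n / ln 14) · (ln 25 / ln n) = ln 25 / ln 14, a constant independent of n. So the limit is ln 25 / ln 14 = log_14(25).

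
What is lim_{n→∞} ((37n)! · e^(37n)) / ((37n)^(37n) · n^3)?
lim = 0

Stirling: (37n)! ~ sqrt(2π·37n) · (37n/e)^(37n). Hence
  (37n)! · e^(37n) / (37n)^(37n) ~ sqrt(2π·37n).
Dividing by n^3: sqrt(2π·37n) / n^3 = sqrt(2π·37) · n^((1−6)/2), so the expression behaves like sqrt(2π·37) · n^((1−6)/2) → 0.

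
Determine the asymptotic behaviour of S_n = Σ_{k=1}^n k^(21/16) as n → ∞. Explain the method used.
S_n ~ (16/37) · n^(37/16)

Integral comparison: Σ_{k=1}^n k^(21/16) = ∫_0^n x^(21/16) dx + O(n^(21/16)). The integral is n^(1 + 21/16) / (1 + 21/16) = n^((21+16)/16) / ((21+16)/16) = (16/37) · n^(37/16).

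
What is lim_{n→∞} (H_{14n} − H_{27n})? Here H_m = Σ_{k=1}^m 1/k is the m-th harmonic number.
lim = ln(14/27)

Euler-Maclaurin gives H_m = ln m + γ + 1/(2m) + O(1/m^2). The γ and O(1/m) terms cancel in the difference:
  H_{14n} − H_{27n} = ln(14n) − ln(27n) + O(1/n) = ln(14/27) + O(1/n).
Hence the limit is ln(14/27).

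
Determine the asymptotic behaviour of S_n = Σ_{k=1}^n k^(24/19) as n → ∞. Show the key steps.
S_n ~ (19/43) · n^(43/19)

Integral comparison: Σ_{k=1}^n k^(24/19) = ∫_0^n x^(24/19) dx + O(n^(24/19)). The integral is n^(1 + 24/19) / (1 + 24/19) = n^((24+19)/19) / ((24+19)/19) = (19/43) · n^(43/19).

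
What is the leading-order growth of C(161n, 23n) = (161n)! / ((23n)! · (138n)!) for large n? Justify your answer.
C(161n, 23n) ~ (823543/46656)^(23n) · sqrt(7/(12π·23n))

Write N = 23n. Apply Stirling to each factorial:
  (7N)! ~ sqrt(2π·7N) · (7N/e)^(7N),
  N! ~ sqrt(2π N) · (N/e)^N,
  (6N)! ~ sqrt(2π·6N) · (6N/e)^(6N).
The exponential factors combine to (7N)^(7N) / (N^N · (6N)^(6N)) = 7^(7N)/6^(6N) = (7^7/6^6)^N = (823543/46656)^N.
The square-root prefactors combine to sqrt(2π·7N) / (sqrt(2π N)·sqrt(2π·6N)) = sqrt(7 / (2π·6·N)) = sqrt(7/(12π·23n)).
Substituting N = 23n: C(161n, 23n) ~ (823543/46656)^(23n) · sqrt(7/(12π·23n)).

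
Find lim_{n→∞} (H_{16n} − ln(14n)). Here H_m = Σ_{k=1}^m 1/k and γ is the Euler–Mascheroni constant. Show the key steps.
lim = ln(8/7) + γ

By Euler-Maclaurin, H_m = ln m + γ + O(1/m). So
  H_{16n} − ln(14n) = ln(16n) + γ − ln(14n) + O(1/n)
                       = ln(16/14) + γ + O(1/n).
Hence the limit is ln(16/14) + γ (= ln(8/7)).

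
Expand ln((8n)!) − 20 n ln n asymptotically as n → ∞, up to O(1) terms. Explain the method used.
ln((8n)!) − 20 n ln n = −12 n ln n + 8(ln 8 − 1) n + (1/2) ln(2π·8n) + O(1/n)

Stirling: ln((8n)!) = 8n ln(8n) − 8n + (1/2) ln(2π·8n) + O(1/n).
Expand 8n ln(8n) = 8n (ln n + ln 8) = 8n ln n + 8n ln 8.
Subtract 20n ln n: leading term is (8 − 20) n ln n = −12 n ln n. The next term is 8n ln 8 − 8n = 8(ln 8 − 1) n. Then the (1/2) ln(2π·8n) correction.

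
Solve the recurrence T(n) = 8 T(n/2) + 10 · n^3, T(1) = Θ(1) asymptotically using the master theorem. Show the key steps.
T(n) = Θ(n^3 log n)

log_2 8 = 3, and f(n) = 10 · n^3 = Θ(n^(log_2 8)). This is Case 2 of the master theorem: T(n) = Θ(f(n) · log n) = Θ(n^3 log n).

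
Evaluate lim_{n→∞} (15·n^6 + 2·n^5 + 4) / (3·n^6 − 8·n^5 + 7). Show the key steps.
lim = 15/3 = 5

For large n the leading n^6 terms dominate both numerator and denominator. Dividing top and bottom by n^6, every other term tends to 0, leaving 15/3 = 5.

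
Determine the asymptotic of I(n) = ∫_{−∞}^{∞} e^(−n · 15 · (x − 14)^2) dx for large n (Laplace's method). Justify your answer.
I(n) = sqrt(π/(15n))

Here φ(x) = 15 · (x − 14)^2 has its unique minimum at x* = 14 with φ(x*) = 0 and φ''(x*) = 30. Laplace's method gives
  I(n) ~ e^(−n φ(x*)) · sqrt(2π / (n · φ''(x*))) = sqrt(2π / (30n)) = sqrt(π/(15n)).
This is exact: substituting u = (x − 14)·sqrt(15n) gives I(n) = (1/sqrt(15n)) ∫_{−∞}^{∞} e^(−u^2) du = sqrt(π/(15n)).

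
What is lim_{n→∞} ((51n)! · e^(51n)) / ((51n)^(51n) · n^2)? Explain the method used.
lim = 0

Stirling: (51n)! ~ sqrt(2π·51n) · (51n/e)^(51n). Hence
  (51n)! · e^(51n) / (51n)^(51n) ~ sqrt(2π·51n).
Dividing by n^2: sqrt(2π·51n) / n^2 = sqrt(2π·51) · n^((1−4)/2), so the expression behaves like sqrt(2π·51) · n^((1−4)/2) → 0.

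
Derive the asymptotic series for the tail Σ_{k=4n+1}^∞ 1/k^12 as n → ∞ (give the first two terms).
Σ_{k>4n} 1/k^12 = 1/(11 · (4n)^11) − 1/(2 · (4n)^12) + O(1/(4n)^13)

Compare to the integral: ∫_{4n}^∞ x^(−12) dx = [−x^(−11)/11]_{4n}^∞ = 1/((12−1)·(4n)^11). The Euler-Maclaurin correction adds −f(4n)/2 = −1/(2·(4n)^12). Euler-Maclaurin then gives
  Σ_{k>4n} 1/k^12 = ∫_{4n}^∞ dx/x^12 − 1/(2·(4n)^12) + O(1/(4n)^13).
(Equivalently this is ζ(12) − Σ_{k≤4n} 1/k^12.)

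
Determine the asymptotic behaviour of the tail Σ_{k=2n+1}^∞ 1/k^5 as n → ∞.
Σ_{k>2n} 1/k^5 ~ 1/(4 · (2n)^4)

Compare to the integral: ∫_{2n}^∞ x^(−5) dx = [−x^(−4)/4]_{2n}^∞ = 1/((5−1)·(2n)^4). Euler-Maclaurin then gives
  Σ_{k>2n} 1/k^5 = ∫_{2n}^∞ dx/x^5 − 1/(2·(2n)^5) + O(1/(2n)^6).
(Equivalently this is ζ(5) − Σ_{k≤2n} 1/k^5.)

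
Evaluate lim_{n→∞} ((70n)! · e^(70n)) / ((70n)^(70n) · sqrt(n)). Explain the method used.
lim = sqrt(2π·70)

Stirling: (70n)! ~ sqrt(2π·70n) · (70n/e)^(70n). Hence
  (70n)! · e^(70n) / (70n)^(70n) ~ sqrt(2π·70n).
Dividing by sqrt(n): sqrt(2π·70n) / sqrt(n) = sqrt(2π·70) · n^((1−1)/2), so the limit is sqrt(2π·70).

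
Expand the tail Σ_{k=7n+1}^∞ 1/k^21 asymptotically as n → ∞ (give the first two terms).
Σ_{k>7n} 1/k^21 = 1/(20 · (7n)^20) − 1/(2 · (7n)^21) + O(1/(7n)^22)

Compare to the integral: ∫_{7n}^∞ x^(−21) dx = [−x^(−20)/20]_{7n}^∞ = 1/((21−1)·(7n)^20). The Euler-Maclaurin correction adds −f(7n)/2 = −1/(2·(7n)^21). Euler-Maclaurin then gives
  Σ_{k>7n} 1/k^21 = ∫_{7n}^∞ dx/x^21 − 1/(2·(7n)^21) + O(1/(7n)^22).
(Equivalently this is ζ(21) − Σ_{k≤7n} 1/k^21.)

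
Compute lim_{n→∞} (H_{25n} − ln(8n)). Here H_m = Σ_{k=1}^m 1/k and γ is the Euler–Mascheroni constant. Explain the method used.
lim = ln(25/8) + γ

By Euler-Maclaurin, H_m = ln m + γ + O(1/m). So
  H_{25n} − ln(8n) = ln(25n) + γ − ln(8n) + O(1/n)
                       = ln(25/8) + γ + O(1/n).
Hence the limit is ln(25/8) + γ.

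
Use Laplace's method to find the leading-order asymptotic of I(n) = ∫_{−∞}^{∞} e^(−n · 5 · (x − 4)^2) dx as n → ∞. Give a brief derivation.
I(n) = sqrt(π/(5n))

Here φ(x) = 5 · (x − 4)^2 has its unique minimum at x* = 4 with φ(x*) = 0 and φ''(x*) = 10. Laplace's method gives
  I(n) ~ e^(−n φ(x*)) · sqrt(2π / (n · φ''(x*))) = sqrt(2π / (10n)) = sqrt(π/(5n)).
This is exact: substituting u = (x − 4)·sqrt(5n) gives I(n) = (1/sqrt(5n)) ∫_{−∞}^{∞} e^(−u^2) du = sqrt(π/(5n)).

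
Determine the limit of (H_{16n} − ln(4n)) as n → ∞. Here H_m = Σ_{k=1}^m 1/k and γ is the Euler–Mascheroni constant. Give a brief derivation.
lim = ln 4 + γ

By Euler-Maclaurin, H_m = ln m + γ + O(1/m). So
  H_{16n} − ln(4n) = ln(16n) + γ − ln(4n) + O(1/n)
                       = ln(16/4) + γ + O(1/n).
Hence the limit is ln(16/4) + γ (= ln 4).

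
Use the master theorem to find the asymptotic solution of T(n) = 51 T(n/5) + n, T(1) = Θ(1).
T(n) = Θ(n^(log_5 51))

Master theorem: compare f(n) = n to n^(log_5 51) where log_5 51 ≈ 2.443. Since 1 < log_5 51, we have f(n) = O(n^(log_5 51 − ε)) for some ε > 0 — Case 1. Hence T(n) = Θ(n^(log_5 51)).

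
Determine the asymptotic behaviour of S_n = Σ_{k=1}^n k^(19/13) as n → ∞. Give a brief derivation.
S_n ~ (13/32) · n^(32/13)

Integral comparison: Σ_{k=1}^n k^(19/13) = ∫_0^n x^(19/13) dx + O(n^(19/13)). The integral is n^(1 + 19/13) / (1 + 19/13) = n^((19+13)/13) / ((19+13)/13) = (13/32) · n^(32/13).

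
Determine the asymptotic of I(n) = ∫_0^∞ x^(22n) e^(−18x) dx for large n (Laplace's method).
I(n) ~ (sqrt(2π·22n) / 18) · (22n/(18e))^(22n)

Write the integrand as exp(22n ln x − 18x) and set f(x) = 22n ln x − 18x. Then f'(x) = 22n/x − 18 = 0 at x* = 22n/18, and f''(x*) = −22n/x*^2 = −18^2/(22n). Laplace's method (interior maximum) gives
  I(n) ~ e^(f(x*)) · sqrt(2π / |f''(x*)|)
        = exp(22n ln(22n/18) − 22n) · sqrt(2π · 22n / 18^2)
        = (22n/18)^(22n) e^(−22n) · sqrt(2π·22n) / 18
        = (sqrt(2π·22n) / 18) · (22n/(18e))^(22n).
This matches Γ(22n+1)/18^(22n+1) with Stirling applied to Γ.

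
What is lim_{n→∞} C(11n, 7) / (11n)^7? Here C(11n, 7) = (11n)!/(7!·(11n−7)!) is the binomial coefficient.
lim = 1/7! = 1/5040

With N = 11n → ∞: C(N, 7) / N^7 = [N(N−1)…(N−6)] / (7! · N^7) = (1/7!) · 1 · (1 − 1/(11n)) · … · (1 − 6/(11n)). Each factor → 1 as N → ∞, so the limit is 1/7! = 1/5040.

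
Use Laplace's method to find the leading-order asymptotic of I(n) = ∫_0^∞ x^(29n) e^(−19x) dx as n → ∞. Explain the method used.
I(n) ~ (sqrt(2π·29n) / 19) · (29n/(19e))^(29n)

Write the integrand as exp(29n ln x − 19x) and set f(x) = 29n ln x − 19x. Then f'(x) = 29n/x − 19 = 0 at x* = 29n/19, and f''(x*) = −29n/x*^2 = −19^2/(29n). Laplace's method (interior maximum) gives
  I(n) ~ e^(f(x*)) · sqrt(2π / |f''(x*)|)
        = exp(29n ln(29n/19) − 29n) · sqrt(2π · 29n / 19^2)
        = (29n/19)^(29n) e^(−29n) · sqrt(2π·29n) / 19
        = (sqrt(2π·29n) / 19) · (29n/(19e))^(29n).
This matches Γ(29n+1)/19^(29n+1) with Stirling applied to Γ.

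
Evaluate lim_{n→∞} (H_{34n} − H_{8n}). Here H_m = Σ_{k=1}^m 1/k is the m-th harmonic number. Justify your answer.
lim = ln(34/8) = ln(17/4)

Euler-Maclaurin gives H_m = ln m + γ + 1/(2m) + O(1/m^2). The γ and O(1/m) terms cancel in the difference:
  H_{34n} − H_{8n} = ln(34n) − ln(8n) + O(1/n) = ln(34/8) + O(1/n).
Hence the limit is ln(34/8) = ln(17/4).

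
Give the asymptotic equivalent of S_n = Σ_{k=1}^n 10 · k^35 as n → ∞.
S_n ~ 5 · n^36 / 18

By integral comparison (Euler-Maclaurin), Σ_{k=1}^n 10 · k^35 = 10 · ∫_0^n x^35 dx + O(n^35) = 10 · n^36/36 = 5 · n^36 / 18 + O(n^35). (Equivalently, Faulhaber's formula gives the same leading term.)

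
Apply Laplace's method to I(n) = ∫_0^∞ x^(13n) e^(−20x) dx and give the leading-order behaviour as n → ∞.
I(n) ~ (sqrt(2π·13n) / 20) · (13n/(20e))^(13n)

Write the integrand as exp(13n ln x − 20x) and set f(x) = 13n ln x − 20x. Then f'(x) = 13n/x − 20 = 0 at x* = 13n/20, and f''(x*) = −13n/x*^2 = −20^2/(13n). Laplace's method (interior maximum) gives
  I(n) ~ e^(f(x*)) · sqrt(2π / |f''(x*)|)
        = exp(13n ln(13n/20) − 13n) · sqrt(2π · 13n / 20^2)
        = (13n/20)^(13n) e^(−13n) · sqrt(2π·13n) / 20
        = (sqrt(2π·13n) / 20) · (13n/(20e))^(13n).
This matches Γ(13n+1)/20^(13n+1) with Stirling applied to Γ.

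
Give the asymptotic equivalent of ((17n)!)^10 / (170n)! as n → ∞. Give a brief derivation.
((17n)!)^10/(170n)! ~ ((2π·17n)^(9/2) / sqrt(10)) · 10^(−10·17n)  →  0

Write N = 17n. Stirling: N! ~ sqrt(2π N)(N/e)^N and (10N)! ~ sqrt(2π·10N)·(10N/e)^(10N).
  (N!)^10/(10N)! ~ (2π N)^(10/2) (N/e)^(10N) / [sqrt(2π·10N) (10N/e)^(10N)]
     = (2π N)^(10/2) / sqrt(2π·10N) · (N/(10N))^(10N)
     = (2π N)^((10−1)/2) / sqrt(10) · 10^(−10N).
Since 10^10 > 1, the factor 10^(−10N) decays exponentially, so the ratio → 0. Substituting N = 17n gives the stated form.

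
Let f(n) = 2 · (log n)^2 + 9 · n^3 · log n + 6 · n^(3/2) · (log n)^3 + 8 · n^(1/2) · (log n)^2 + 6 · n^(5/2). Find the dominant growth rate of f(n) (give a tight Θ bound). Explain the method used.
f(n) ∈ Θ(n^3 · log n)

Compare the terms by growth order. For large n, n^a · (log n)^b dominates n^a' · (log n)^b' iff a > a', or (a = a' and b > b'). Ranking the 5 terms shows the dominant one is 9 · n^3 · log n. Hence f(n) ∈ Θ(n^3 · log n).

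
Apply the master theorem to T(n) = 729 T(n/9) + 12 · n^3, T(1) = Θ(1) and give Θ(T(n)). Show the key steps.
T(n) = Θ(n^3 log n)

log_9 729 = 3, and f(n) = 12 · n^3 = Θ(n^(log_9 729)). This is Case 2 of the master theorem: T(n) = Θ(f(n) · log n) = Θ(n^3 log n).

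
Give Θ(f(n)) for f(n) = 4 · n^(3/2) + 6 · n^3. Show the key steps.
f(n) ∈ Θ(n^3)

Compare the terms by growth order. For large n, n^a · (log n)^b dominates n^a' · (log n)^b' iff a > a', or (a = a' and b > b'). Ranking the 2 terms shows the dominant one is 6 · n^3. Hence f(n) ∈ Θ(n^3).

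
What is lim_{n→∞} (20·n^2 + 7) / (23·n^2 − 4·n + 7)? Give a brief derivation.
lim = 20/23

For large n the leading n^2 terms dominate both numerator and denominator. Dividing top and bottom by n^2, every other term tends to 0, leaving 20/23.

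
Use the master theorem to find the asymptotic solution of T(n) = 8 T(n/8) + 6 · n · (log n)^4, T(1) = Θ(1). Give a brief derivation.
T(n) = Θ(n · (log n)^5)

Here log_8 8 = 1 and f(n) = 6 · n · (log n)^4 = Θ(n^(log_8 8) · (log n)^4). This is the extended Case 2 of the master theorem (f matches the critical exponent up to log factors), giving T(n) = Θ(n^(log_8 8) · (log n)^(4+1)) = Θ(n · (log n)^5).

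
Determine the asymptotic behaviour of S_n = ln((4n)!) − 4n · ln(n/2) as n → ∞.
S_n ~ 4n · (ln 8 − 1) + O(ln n)

Stirling: ln((4n)!) = 4n ln(4n) − 4n + O(ln n).
  S_n = 4n ln(4n) − 4n − 4n ln(n/2) + O(ln n)
      = 4n ln(4n) − 4n ln n + 4n ln 2 − 4n + O(ln n)
      = 4n ln 4 + 4n ln 2 − 4n + O(ln n)
      = 4n (ln 8 − 1) + O(ln n).
Numerically ln(8) − 1 ≈ 1.0794.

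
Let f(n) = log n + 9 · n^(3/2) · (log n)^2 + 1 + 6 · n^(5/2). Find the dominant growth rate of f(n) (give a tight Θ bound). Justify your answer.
f(n) ∈ Θ(n^(5/2))

Compare the terms by growth order. For large n, n^a · (log n)^b dominates n^a' · (log n)^b' iff a > a', or (a = a' and b > b'). Ranking the 4 terms shows the dominant one is 6 · n^(5/2). Hence f(n) ∈ Θ(n^(5/2)).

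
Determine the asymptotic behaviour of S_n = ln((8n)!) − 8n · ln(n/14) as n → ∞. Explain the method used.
S_n ~ 8n · (ln 112 − 1) + O(ln n)

Stirling: ln((8n)!) = 8n ln(8n) − 8n + O(ln n).
  S_n = 8n ln(8n) − 8n − 8n ln(n/14) + O(ln n)
      = 8n ln(8n) − 8n ln n + 8n ln 14 − 8n + O(ln n)
      = 8n ln 8 + 8n ln 14 − 8n + O(ln n)
      = 8n (ln 112 − 1) + O(ln n).
Numerically ln(112) − 1 ≈ 3.7185.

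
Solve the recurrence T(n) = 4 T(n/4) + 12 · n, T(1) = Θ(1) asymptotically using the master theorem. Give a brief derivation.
T(n) = Θ(n log n)

log_4 4 = 1, and f(n) = 12 · n = Θ(n^(log_4 4)). This is Case 2 of the master theorem: T(n) = Θ(f(n) · log n) = Θ(n log n).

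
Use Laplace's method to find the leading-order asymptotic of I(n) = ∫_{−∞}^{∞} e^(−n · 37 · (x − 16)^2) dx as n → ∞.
I(n) = sqrt(π/(37n))

Here φ(x) = 37 · (x − 16)^2 has its unique minimum at x* = 16 with φ(x*) = 0 and φ''(x*) = 74. Laplace's method gives
  I(n) ~ e^(−n φ(x*)) · sqrt(2π / (n · φ''(x*))) = sqrt(2π / (74n)) = sqrt(π/(37n)).
This is exact: substituting u = (x − 16)·sqrt(37n) gives I(n) = (1/sqrt(37n)) ∫_{−∞}^{∞} e^(−u^2) du = sqrt(π/(37n)).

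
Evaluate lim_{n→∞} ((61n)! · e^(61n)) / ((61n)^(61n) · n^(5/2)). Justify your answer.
lim = 0

Stirling: (61n)! ~ sqrt(2π·61n) · (61n/e)^(61n). Hence
  (61n)! · e^(61n) / (61n)^(61n) ~ sqrt(2π·61n).
Dividing by n^(5/2): sqrt(2π·61n) / n^(5/2) = sqrt(2π·61) · n^((1−5)/2), so the expression behaves like sqrt(2π·61) · n^((1−5)/2) → 0.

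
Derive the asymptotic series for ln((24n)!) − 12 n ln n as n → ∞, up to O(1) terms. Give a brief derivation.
ln((24n)!) − 12 n ln n = 12 n ln n + 24(ln 24 − 1) n + (1/2) ln(2π·24n) + O(1/n)

Stirling: ln((24n)!) = 24n ln(24n) − 24n + (1/2) ln(2π·24n) + O(1/n).
Expand 24n ln(24n) = 24n (ln n + ln 24) = 24n ln n + 24n ln 24.
Subtract 12n ln n: leading term is (24 − 12) n ln n = 12 n ln n. The next term is 24n ln 24 − 24n = 24(ln 24 − 1) n. Then the (1/2) ln(2π·24n) correction.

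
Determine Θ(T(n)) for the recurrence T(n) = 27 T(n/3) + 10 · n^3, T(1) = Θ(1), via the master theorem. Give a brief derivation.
T(n) = Θ(n^3 log n)

log_3 27 = 3, and f(n) = 10 · n^3 = Θ(n^(log_3 27)). This is Case 2 of the master theorem: T(n) = Θ(f(n) · log n) = Θ(n^3 log n).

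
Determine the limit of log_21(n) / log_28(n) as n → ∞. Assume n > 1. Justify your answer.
lim = ln(28) / ln(21) = log_21(28)

Change of base: log_21(n) = ln n / ln 21 and log_28(n) = ln n / ln 28. The ratio is (ln n / ln 21) · (ln 28 / ln n) = ln 28 / ln 21, a constant independent of n. So the limit is ln 28 / ln 21 = log_21(28).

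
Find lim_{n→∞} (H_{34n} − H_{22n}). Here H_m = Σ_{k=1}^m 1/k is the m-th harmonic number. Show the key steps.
lim = ln(34/22) = ln(17/11)

Euler-Maclaurin gives H_m = ln m + γ + 1/(2m) + O(1/m^2). The γ and O(1/m) terms cancel in the difference:
  H_{34n} − H_{22n} = ln(34n) − ln(22n) + O(1/n) = ln(34/22) + O(1/n).
Hence the limit is ln(34/22) = ln(17/11).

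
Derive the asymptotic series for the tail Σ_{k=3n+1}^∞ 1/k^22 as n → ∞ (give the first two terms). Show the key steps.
Σ_{k>3n} 1/k^22 = 1/(21 · (3n)^21) − 1/(2 · (3n)^22) + O(1/(3n)^23)

Compare to the integral: ∫_{3n}^∞ x^(−22) dx = [−x^(−21)/21]_{3n}^∞ = 1/((22−1)·(3n)^21). The Euler-Maclaurin correction adds −f(3n)/2 = −1/(2·(3n)^22). Euler-Maclaurin then gives
  Σ_{k>3n} 1/k^22 = ∫_{3n}^∞ dx/x^22 − 1/(2·(3n)^22) + O(1/(3n)^23).
(Equivalently this is ζ(22) − Σ_{k≤3n} 1/k^22.)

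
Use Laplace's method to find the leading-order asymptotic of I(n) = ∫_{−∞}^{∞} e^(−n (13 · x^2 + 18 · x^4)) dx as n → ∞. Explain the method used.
I(n) ~ sqrt(π/(13n))

φ(x) = 13 · x^2 + 18 · x^4 has its unique global minimum at x* = 0 (since φ'(x) = 26x + 72x^3 = 0 only at x = 0 for real x with both coefficients positive, and φ → ∞ as |x| → ∞). At x* = 0, φ(0) = 0 and φ''(0) = 26. Laplace's method then gives
  I(n) ~ sqrt(2π / (n · φ''(0))) · e^(−n φ(0)) = sqrt(2π / (26n)) = sqrt(π/(13n)).
The 18 · x^4 term contributes only at subleading order (an O(1/n) relative correction).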